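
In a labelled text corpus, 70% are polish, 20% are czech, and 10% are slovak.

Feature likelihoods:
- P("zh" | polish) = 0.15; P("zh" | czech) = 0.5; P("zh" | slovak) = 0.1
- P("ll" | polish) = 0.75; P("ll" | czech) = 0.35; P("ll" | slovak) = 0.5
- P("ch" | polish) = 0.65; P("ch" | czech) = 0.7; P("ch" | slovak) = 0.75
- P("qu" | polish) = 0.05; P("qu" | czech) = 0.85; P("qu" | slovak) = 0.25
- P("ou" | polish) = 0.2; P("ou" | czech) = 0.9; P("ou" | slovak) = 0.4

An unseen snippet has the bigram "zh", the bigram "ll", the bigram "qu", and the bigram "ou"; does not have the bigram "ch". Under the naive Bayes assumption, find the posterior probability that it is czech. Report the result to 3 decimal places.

polish: 0.7 × 0.15 × 0.75 × (1−0.65) × 0.05 × 0.2 = 0.000275625
czech: 0.2 × 0.5 × 0.35 × (1−0.7) × 0.85 × 0.9 = 0.0080325
slovak: 0.1 × 0.1 × 0.5 × (1−0.75) × 0.25 × 0.4 = 0.000125
P(czech | x) = 0.0080325 / 0.008433125 ≈ 0.952

0.952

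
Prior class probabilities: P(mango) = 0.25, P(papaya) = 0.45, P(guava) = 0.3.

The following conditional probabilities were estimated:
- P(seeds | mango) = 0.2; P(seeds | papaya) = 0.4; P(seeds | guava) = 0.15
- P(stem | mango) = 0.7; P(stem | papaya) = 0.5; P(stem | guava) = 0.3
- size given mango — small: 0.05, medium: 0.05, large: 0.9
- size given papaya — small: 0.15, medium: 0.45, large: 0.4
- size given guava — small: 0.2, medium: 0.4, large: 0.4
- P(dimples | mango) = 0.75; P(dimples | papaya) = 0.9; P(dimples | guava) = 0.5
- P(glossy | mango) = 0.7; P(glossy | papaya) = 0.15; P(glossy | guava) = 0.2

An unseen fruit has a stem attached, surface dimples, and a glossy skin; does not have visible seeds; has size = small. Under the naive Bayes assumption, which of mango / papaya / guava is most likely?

mango: 0.25 × (1−0.2) × 0.7 × 0.05 × 0.75 × 0.7 = 0.003675
papaya: 0.45 × (1−0.4) × 0.5 × 0.15 × 0.9 × 0.15 = 0.00273375
guava: 0.3 × (1−0.15) × 0.3 × 0.2 × 0.5 × 0.2 = 0.00153
Highest score → mango.

mango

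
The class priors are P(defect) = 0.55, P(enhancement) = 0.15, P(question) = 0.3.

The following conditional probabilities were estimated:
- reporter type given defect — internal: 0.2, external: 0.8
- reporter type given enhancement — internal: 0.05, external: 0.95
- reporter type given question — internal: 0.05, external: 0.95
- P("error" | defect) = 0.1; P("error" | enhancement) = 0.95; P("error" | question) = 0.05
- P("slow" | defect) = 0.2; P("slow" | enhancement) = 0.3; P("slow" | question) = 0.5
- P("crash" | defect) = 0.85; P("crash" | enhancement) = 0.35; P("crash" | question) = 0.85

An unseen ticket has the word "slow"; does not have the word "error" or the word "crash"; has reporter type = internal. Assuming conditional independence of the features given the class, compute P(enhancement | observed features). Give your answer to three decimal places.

defect: 0.55 × 0.2 × (1−0.1) × 0.2 × (1−0.85) = 0.00297
enhancement: 0.15 × 0.05 × (1−0.95) × 0.3 × (1−0.35) = 0.000073125
question: 0.3 × 0.05 × (1−0.05) × 0.5 × (1−0.85) = 0.00106875
P(enhancement | x) = 0.000073125 / 0.004111875 ≈ 0.018

0.018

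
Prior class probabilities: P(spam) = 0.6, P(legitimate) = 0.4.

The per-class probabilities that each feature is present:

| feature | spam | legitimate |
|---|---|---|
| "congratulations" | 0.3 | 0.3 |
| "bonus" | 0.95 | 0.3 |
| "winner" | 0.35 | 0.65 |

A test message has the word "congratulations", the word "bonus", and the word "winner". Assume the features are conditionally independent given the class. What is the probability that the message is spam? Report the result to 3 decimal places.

spam: 0.6 × 0.3 × 0.95 × 0.35 = 0.05985
legitimate: 0.4 × 0.3 × 0.3 × 0.65 = 0.0234
P(spam | x) = 0.05985 / 0.08325 ≈ 0.719

0.719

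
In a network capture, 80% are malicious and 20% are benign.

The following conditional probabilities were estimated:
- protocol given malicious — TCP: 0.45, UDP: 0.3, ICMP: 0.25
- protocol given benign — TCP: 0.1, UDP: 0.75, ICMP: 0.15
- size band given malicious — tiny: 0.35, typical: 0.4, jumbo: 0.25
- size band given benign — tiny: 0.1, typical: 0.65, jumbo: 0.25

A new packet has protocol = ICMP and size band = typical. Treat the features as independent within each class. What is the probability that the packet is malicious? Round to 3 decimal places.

0.804

malicious: 0.8 × 0.25 × 0.4 = 0.08
benign: 0.2 × 0.15 × 0.65 = 0.0195
P(malicious | x) = 0.08 / 0.0995 ≈ 0.804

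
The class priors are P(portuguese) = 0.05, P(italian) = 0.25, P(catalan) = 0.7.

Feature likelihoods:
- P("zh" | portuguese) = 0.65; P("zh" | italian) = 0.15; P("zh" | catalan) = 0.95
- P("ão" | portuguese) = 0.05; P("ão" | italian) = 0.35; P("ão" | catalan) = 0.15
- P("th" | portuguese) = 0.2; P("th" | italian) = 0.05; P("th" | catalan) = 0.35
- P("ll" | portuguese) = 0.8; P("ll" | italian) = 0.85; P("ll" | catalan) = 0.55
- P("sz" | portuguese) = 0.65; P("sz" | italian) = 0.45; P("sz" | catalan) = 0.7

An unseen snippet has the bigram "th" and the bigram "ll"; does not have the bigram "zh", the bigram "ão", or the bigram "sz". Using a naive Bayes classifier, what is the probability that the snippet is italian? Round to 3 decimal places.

0.549

portuguese: 0.05 × (1−0.65) × (1−0.05) × 0.2 × 0.8 × (1−0.65) = 0.000931
italian: 0.25 × (1−0.15) × (1−0.35) × 0.05 × 0.85 × (1−0.45) = 0.003228671875
catalan: 0.7 × (1−0.95) × (1−0.15) × 0.35 × 0.55 × (1−0.7) = 0.0017180625
P(italian | x) = 0.003228671875 / 0.005877734375 ≈ 0.549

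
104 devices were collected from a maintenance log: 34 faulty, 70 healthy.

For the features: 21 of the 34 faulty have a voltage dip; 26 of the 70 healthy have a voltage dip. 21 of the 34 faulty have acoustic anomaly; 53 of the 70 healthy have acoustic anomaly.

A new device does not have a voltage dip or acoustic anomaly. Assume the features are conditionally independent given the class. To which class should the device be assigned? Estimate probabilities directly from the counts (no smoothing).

faulty: (34/104) × (13/34) × (13/34) ≈ 0.0477941
healthy: (70/104) × (44/70) × (17/70) ≈ 0.102747
Highest score → healthy.

healthy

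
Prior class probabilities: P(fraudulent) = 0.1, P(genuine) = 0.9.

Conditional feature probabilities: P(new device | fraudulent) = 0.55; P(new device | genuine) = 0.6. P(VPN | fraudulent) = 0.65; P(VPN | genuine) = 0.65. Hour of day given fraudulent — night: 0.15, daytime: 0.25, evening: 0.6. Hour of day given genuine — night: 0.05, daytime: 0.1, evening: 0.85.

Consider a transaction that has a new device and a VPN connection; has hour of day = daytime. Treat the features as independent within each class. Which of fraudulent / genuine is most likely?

fraudulent: 0.1 × 0.55 × 0.65 × 0.25 = 0.0089375
genuine: 0.9 × 0.6 × 0.65 × 0.1 = 0.0351
Highest score → genuine.

genuine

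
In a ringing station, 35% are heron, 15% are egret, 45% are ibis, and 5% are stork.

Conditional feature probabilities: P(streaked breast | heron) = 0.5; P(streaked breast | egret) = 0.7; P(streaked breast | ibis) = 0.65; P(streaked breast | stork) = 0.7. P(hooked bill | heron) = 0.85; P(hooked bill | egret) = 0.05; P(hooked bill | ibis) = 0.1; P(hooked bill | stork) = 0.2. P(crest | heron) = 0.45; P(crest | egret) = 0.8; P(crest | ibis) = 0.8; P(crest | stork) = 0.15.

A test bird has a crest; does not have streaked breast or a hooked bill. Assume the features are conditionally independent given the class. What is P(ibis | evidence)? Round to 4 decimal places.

0.7034

heron: 0.35 × (1−0.5) × (1−0.85) × 0.45 = 0.0118125
egret: 0.15 × (1−0.7) × (1−0.05) × 0.8 = 0.0342
ibis: 0.45 × (1−0.65) × (1−0.1) × 0.8 = 0.1134
stork: 0.05 × (1−0.7) × (1−0.2) × 0.15 = 0.0018
P(ibis | x) = 0.1134 / 0.1612125 ≈ 0.7034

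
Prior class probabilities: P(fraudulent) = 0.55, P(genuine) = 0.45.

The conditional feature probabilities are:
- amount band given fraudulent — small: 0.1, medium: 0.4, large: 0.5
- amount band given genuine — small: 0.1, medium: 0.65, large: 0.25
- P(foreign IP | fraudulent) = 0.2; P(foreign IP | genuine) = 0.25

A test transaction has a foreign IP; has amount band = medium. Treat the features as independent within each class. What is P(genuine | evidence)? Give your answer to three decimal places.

0.624

fraudulent: 0.55 × 0.4 × 0.2 = 0.044
genuine: 0.45 × 0.65 × 0.25 = 0.073125
P(genuine | x) = 0.073125 / 0.117125 ≈ 0.624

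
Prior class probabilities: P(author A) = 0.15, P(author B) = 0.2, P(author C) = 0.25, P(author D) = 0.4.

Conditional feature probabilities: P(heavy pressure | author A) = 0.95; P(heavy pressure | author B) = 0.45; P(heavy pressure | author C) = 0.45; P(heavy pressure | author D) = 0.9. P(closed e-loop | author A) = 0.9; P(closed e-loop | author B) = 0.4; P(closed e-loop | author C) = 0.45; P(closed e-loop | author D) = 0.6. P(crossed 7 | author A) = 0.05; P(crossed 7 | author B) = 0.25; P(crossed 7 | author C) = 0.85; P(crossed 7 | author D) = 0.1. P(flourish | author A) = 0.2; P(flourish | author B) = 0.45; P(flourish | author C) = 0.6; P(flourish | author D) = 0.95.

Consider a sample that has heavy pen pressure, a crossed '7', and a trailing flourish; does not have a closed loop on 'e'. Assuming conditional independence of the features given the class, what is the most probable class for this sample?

author C

author A: 0.15 × 0.95 × (1−0.9) × 0.05 × 0.2 = 0.0001425
author B: 0.2 × 0.45 × (1−0.4) × 0.25 × 0.45 = 0.006075
author C: 0.25 × 0.45 × (1−0.45) × 0.85 × 0.6 = 0.03155625
author D: 0.4 × 0.9 × (1−0.6) × 0.1 × 0.95 = 0.01368
Highest score → author C.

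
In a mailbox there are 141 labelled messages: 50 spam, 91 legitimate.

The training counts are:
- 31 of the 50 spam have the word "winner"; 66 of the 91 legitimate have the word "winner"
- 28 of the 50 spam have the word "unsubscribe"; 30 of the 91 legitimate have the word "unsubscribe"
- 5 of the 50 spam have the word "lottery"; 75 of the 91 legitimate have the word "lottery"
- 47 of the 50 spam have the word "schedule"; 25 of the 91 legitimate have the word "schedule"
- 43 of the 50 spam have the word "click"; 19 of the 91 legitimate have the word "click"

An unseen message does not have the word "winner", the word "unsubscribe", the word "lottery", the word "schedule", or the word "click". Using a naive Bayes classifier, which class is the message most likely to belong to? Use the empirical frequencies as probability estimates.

spam: (50/141) × (19/50) × (22/50) × (45/50) × (3/50) × (7/50) ≈ 0.000448238
legitimate: (91/141) × (25/91) × (61/91) × (16/91) × (66/91) × (72/91) ≈ 0.0119917
Highest score → legitimate.

legitimate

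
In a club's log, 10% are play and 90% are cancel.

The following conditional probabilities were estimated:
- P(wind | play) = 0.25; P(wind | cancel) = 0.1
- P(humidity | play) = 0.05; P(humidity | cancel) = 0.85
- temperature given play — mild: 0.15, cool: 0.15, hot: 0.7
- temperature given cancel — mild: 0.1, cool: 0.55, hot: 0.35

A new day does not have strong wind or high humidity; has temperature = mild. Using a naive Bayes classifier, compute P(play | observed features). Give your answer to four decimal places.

0.4680

play: 0.1 × (1−0.25) × (1−0.05) × 0.15 = 0.0106875
cancel: 0.9 × (1−0.1) × (1−0.85) × 0.1 = 0.01215
P(play | x) = 0.0106875 / 0.0228375 ≈ 0.4680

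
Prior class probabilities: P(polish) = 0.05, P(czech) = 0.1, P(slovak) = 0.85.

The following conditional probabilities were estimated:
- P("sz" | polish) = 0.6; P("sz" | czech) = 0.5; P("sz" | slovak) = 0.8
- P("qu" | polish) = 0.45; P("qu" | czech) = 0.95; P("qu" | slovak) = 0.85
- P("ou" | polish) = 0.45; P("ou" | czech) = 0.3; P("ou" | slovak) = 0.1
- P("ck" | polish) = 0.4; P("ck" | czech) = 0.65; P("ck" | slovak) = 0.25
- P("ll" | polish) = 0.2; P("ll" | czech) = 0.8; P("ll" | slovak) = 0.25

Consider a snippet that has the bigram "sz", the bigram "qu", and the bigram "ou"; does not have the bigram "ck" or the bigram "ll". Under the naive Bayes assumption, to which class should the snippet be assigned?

polish: 0.05 × 0.6 × 0.45 × 0.45 × (1−0.4) × (1−0.2) = 0.002916
czech: 0.1 × 0.5 × 0.95 × 0.3 × (1−0.65) × (1−0.8) = 0.0009975
slovak: 0.85 × 0.8 × 0.85 × 0.1 × (1−0.25) × (1−0.25) = 0.0325125
Highest score → slovak.

slovak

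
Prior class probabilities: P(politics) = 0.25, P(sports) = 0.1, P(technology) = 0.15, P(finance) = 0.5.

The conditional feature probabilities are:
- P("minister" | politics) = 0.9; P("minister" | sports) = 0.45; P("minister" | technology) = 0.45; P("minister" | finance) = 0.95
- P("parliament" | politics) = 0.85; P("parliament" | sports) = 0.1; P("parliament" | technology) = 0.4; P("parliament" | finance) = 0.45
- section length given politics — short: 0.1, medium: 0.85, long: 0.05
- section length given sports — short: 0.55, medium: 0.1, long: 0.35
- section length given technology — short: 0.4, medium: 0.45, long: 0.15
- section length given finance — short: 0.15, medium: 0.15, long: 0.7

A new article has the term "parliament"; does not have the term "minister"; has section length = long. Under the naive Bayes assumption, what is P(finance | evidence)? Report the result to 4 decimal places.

0.4980

politics: 0.25 × (1−0.9) × 0.85 × 0.05 = 0.0010625
sports: 0.1 × (1−0.45) × 0.1 × 0.35 = 0.001925
technology: 0.15 × (1−0.45) × 0.4 × 0.15 = 0.00495
finance: 0.5 × (1−0.95) × 0.45 × 0.7 = 0.007875
P(finance | x) = 0.007875 / 0.0158125 ≈ 0.4980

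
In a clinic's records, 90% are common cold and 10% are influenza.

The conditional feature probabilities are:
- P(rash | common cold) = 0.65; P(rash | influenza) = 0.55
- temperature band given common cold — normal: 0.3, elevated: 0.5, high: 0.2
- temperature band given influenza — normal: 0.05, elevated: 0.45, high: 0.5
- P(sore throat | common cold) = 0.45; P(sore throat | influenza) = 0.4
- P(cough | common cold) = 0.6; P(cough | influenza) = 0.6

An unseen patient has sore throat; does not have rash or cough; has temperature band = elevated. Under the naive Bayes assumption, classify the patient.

common cold: 0.9 × (1−0.65) × 0.5 × 0.45 × (1−0.6) = 0.02835
influenza: 0.1 × (1−0.55) × 0.45 × 0.4 × (1−0.6) = 0.00324
Highest score → common cold.

common cold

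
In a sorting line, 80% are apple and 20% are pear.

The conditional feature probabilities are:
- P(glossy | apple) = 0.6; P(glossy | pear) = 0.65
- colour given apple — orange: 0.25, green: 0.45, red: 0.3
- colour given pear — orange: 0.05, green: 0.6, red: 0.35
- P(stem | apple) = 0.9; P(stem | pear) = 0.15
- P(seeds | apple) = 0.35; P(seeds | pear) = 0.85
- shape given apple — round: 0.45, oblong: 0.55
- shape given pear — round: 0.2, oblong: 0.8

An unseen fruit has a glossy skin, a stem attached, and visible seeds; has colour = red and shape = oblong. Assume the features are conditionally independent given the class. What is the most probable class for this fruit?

apple: 0.8 × 0.6 × 0.3 × 0.9 × 0.35 × 0.55 = 0.024948
pear: 0.2 × 0.65 × 0.35 × 0.15 × 0.85 × 0.8 = 0.004641
Highest score → apple.

apple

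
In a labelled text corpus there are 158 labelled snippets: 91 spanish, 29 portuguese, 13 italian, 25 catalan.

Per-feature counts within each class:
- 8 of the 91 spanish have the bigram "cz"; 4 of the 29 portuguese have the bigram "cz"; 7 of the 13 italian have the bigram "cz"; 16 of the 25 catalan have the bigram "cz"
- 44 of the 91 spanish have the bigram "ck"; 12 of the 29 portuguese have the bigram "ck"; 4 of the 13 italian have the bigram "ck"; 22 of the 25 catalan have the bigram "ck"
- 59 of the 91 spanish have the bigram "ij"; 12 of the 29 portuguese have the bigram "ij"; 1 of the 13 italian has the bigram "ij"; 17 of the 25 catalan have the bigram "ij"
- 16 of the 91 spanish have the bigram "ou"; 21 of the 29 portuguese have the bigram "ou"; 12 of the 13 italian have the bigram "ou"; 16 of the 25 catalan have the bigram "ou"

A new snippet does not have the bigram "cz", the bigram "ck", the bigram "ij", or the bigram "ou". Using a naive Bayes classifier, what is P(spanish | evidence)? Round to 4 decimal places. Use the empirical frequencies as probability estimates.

0.8167

spanish: (91/158) × (83/91) × (47/91) × (32/91) × (75/91) ≈ 0.0786332
portuguese: (29/158) × (25/29) × (17/29) × (17/29) × (8/29) ≈ 0.0149995
italian: (13/158) × (6/13) × (9/13) × (12/13) × (1/13) ≈ 0.00186676
catalan: (25/158) × (9/25) × (3/25) × (8/25) × (9/25) ≈ 0.000787443
P(spanish | x) = 0.0786332 / 0.096286903 ≈ 0.8167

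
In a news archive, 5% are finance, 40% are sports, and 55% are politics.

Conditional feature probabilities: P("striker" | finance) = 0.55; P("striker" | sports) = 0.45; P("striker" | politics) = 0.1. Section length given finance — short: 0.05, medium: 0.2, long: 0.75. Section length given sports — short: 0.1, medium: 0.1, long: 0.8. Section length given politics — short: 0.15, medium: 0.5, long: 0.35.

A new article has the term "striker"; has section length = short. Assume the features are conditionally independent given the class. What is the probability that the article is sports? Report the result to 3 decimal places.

0.652

finance: 0.05 × 0.55 × 0.05 = 0.001375
sports: 0.4 × 0.45 × 0.1 = 0.018
politics: 0.55 × 0.1 × 0.15 = 0.00825
P(sports | x) = 0.018 / 0.027625 ≈ 0.652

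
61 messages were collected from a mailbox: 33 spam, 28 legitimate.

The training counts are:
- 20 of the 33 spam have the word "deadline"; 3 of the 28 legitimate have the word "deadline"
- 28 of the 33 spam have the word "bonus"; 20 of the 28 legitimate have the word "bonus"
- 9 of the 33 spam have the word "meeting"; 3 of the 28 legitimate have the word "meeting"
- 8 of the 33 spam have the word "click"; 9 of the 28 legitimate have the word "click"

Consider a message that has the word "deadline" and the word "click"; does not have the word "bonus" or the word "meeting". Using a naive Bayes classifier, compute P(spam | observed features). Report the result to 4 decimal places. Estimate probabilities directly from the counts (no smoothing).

0.6847

spam: (33/61) × (20/33) × (5/33) × (24/33) × (8/33) ≈ 0.0087585
legitimate: (28/61) × (3/28) × (8/28) × (25/28) × (9/28) ≈ 0.00403264
P(spam | x) = 0.0087585 / 0.01279114 ≈ 0.6847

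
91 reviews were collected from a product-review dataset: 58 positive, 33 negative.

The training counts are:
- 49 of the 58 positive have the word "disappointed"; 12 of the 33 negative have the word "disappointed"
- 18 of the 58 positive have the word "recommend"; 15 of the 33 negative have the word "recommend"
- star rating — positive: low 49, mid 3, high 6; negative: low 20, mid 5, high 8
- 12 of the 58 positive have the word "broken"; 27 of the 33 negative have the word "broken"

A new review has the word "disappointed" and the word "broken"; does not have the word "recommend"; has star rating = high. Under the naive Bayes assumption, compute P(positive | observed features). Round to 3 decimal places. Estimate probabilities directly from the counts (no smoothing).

0.358

positive: (58/91) × (49/58) × (40/58) × (6/58) × (12/58) ≈ 0.0079481
negative: (33/91) × (12/33) × (18/33) × (8/33) × (27/33) ≈ 0.0142667
P(positive | x) = 0.0079481 / 0.0222148 ≈ 0.358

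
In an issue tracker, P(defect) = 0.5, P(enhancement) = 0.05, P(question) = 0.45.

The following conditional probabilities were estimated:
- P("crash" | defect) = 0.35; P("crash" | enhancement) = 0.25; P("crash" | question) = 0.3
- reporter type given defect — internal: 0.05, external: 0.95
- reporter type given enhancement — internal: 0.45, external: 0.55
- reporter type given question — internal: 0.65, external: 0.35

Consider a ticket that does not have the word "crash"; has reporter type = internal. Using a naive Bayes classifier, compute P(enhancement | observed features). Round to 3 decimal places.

defect: 0.5 × (1−0.35) × 0.05 = 0.01625
enhancement: 0.05 × (1−0.25) × 0.45 = 0.016875
question: 0.45 × (1−0.3) × 0.65 = 0.20475
P(enhancement | x) = 0.016875 / 0.237875 ≈ 0.071

0.071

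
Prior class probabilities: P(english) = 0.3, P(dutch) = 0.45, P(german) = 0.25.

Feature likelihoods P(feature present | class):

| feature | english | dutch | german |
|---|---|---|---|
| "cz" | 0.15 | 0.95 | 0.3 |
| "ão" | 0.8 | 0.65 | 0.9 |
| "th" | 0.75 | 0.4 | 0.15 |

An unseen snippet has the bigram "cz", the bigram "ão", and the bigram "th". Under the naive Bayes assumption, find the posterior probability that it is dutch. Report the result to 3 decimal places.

0.750

english: 0.3 × 0.15 × 0.8 × 0.75 = 0.027
dutch: 0.45 × 0.95 × 0.65 × 0.4 = 0.11115
german: 0.25 × 0.3 × 0.9 × 0.15 = 0.010125
P(dutch | x) = 0.11115 / 0.148275 ≈ 0.750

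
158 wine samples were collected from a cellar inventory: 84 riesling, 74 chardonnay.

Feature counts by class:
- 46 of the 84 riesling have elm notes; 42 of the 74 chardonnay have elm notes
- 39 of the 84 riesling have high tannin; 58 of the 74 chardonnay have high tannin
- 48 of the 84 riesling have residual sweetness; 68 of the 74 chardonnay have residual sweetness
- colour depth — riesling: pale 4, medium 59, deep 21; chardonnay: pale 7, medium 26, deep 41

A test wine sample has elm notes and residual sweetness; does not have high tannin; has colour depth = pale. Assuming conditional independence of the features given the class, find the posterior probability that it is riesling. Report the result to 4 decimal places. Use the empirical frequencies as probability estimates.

riesling: (84/158) × (46/84) × (45/84) × (48/84) × (4/84) ≈ 0.00424401
chardonnay: (74/158) × (42/74) × (16/74) × (68/74) × (7/74) ≈ 0.00499602
P(riesling | x) = 0.00424401 / 0.00924003 ≈ 0.4593

0.4593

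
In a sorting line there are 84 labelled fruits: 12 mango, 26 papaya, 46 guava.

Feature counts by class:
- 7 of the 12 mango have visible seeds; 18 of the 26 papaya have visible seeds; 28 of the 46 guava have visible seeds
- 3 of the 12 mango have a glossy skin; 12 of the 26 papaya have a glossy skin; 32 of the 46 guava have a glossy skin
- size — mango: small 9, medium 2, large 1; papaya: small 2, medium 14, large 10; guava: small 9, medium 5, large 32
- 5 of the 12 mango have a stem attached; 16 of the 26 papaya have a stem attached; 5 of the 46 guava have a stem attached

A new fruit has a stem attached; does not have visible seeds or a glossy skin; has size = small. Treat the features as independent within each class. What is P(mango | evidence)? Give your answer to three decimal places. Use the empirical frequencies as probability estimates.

mango: (12/84) × (5/12) × (9/12) × (9/12) × (5/12) ≈ 0.0139509
papaya: (26/84) × (8/26) × (14/26) × (2/26) × (16/26) ≈ 0.00242755
guava: (46/84) × (18/46) × (14/46) × (9/46) × (5/46) ≈ 0.00138695
P(mango | x) = 0.0139509 / 0.0177654 ≈ 0.785

0.785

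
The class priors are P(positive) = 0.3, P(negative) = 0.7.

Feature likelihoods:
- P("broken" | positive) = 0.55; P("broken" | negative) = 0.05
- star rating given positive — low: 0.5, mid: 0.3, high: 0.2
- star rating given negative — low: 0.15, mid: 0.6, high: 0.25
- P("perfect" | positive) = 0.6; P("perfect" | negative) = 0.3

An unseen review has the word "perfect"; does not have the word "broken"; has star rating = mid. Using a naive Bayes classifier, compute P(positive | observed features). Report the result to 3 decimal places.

0.169

positive: 0.3 × (1−0.55) × 0.3 × 0.6 = 0.0243
negative: 0.7 × (1−0.05) × 0.6 × 0.3 = 0.1197
P(positive | x) = 0.0243 / 0.144 ≈ 0.169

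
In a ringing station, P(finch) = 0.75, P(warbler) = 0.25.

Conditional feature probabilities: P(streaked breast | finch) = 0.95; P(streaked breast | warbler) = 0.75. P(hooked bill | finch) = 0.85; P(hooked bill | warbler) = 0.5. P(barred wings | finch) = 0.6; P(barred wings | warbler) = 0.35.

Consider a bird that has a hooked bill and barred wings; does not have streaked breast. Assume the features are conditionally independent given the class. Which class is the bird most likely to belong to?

finch: 0.75 × (1−0.95) × 0.85 × 0.6 = 0.019125
warbler: 0.25 × (1−0.75) × 0.5 × 0.35 = 0.0109375
Highest score → finch.

finch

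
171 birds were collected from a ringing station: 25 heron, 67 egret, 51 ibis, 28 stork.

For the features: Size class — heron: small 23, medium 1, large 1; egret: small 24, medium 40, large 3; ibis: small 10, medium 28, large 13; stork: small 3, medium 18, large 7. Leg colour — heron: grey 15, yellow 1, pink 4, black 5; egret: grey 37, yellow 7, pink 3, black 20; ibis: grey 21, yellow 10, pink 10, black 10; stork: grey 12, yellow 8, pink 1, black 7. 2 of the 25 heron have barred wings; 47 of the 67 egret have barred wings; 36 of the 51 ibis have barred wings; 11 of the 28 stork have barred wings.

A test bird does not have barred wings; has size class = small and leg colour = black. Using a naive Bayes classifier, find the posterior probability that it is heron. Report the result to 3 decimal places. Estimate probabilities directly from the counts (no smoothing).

heron: (25/171) × (23/25) × (5/25) × (23/25) ≈ 0.0247485
egret: (67/171) × (24/67) × (20/67) × (20/67) ≈ 0.0125062
ibis: (51/171) × (10/51) × (10/51) × (15/51) ≈ 0.00337252
stork: (28/171) × (3/28) × (7/28) × (17/28) ≈ 0.00266291
P(heron | x) = 0.0247485 / 0.04329013 ≈ 0.572

0.572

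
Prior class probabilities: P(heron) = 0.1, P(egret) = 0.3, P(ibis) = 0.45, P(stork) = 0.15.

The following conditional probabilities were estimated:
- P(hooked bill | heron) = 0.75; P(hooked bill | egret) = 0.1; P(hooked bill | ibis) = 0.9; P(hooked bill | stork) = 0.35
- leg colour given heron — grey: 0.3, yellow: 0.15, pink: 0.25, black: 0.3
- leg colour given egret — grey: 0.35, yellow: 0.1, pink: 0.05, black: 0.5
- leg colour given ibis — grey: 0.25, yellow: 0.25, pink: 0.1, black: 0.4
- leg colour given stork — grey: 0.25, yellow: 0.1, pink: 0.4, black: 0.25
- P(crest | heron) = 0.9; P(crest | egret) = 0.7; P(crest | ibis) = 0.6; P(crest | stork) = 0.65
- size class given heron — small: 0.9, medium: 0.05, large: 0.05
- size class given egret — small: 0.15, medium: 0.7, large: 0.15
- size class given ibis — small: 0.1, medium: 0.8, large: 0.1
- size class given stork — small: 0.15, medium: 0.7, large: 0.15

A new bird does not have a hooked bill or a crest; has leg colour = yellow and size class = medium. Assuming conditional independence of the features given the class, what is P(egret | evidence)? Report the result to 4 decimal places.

0.4855

heron: 0.1 × (1−0.75) × 0.15 × (1−0.9) × 0.05 = 0.00001875
egret: 0.3 × (1−0.1) × 0.1 × (1−0.7) × 0.7 = 0.00567
ibis: 0.45 × (1−0.9) × 0.25 × (1−0.6) × 0.8 = 0.0036
stork: 0.15 × (1−0.35) × 0.1 × (1−0.65) × 0.7 = 0.00238875
P(egret | x) = 0.00567 / 0.0116775 ≈ 0.4855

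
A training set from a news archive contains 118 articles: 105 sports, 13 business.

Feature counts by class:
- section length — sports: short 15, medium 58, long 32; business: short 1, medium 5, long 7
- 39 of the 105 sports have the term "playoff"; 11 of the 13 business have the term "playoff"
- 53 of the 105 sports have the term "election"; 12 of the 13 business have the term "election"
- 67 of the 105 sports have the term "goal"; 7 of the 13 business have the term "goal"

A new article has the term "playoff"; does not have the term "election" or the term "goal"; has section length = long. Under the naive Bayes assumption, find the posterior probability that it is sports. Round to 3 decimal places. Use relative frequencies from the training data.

0.910

sports: (105/118) × (32/105) × (39/105) × (52/105) × (38/105) ≈ 0.0180531
business: (13/118) × (7/13) × (11/13) × (1/13) × (6/13) ≈ 0.00178209
P(sports | x) = 0.0180531 / 0.01983519 ≈ 0.910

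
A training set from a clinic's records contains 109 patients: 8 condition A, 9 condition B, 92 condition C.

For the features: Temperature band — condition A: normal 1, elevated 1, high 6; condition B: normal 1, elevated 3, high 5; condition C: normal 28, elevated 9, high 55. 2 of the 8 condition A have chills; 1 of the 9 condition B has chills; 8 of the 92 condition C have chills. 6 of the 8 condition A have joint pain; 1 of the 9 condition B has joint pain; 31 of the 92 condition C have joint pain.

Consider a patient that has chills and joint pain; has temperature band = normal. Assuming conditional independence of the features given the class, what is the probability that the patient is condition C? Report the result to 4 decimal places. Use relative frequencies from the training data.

condition A: (8/109) × (1/8) × (2/8) × (6/8) ≈ 0.00172018
condition B: (9/109) × (1/9) × (1/9) × (1/9) ≈ 0.000113263
condition C: (92/109) × (28/92) × (8/92) × (31/92) ≈ 0.00752675
P(condition C | x) = 0.00752675 / 0.009360193 ≈ 0.8041

0.8041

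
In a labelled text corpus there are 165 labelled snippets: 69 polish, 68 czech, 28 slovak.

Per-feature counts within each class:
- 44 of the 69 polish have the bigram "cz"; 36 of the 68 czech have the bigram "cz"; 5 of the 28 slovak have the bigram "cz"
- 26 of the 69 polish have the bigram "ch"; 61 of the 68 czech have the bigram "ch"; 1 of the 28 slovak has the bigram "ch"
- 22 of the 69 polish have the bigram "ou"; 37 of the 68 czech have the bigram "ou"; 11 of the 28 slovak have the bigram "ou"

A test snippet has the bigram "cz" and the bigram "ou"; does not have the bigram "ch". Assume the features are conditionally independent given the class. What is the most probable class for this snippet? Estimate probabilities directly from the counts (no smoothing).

polish: (69/165) × (44/69) × (43/69) × (22/69) ≈ 0.0529861
czech: (68/165) × (36/68) × (7/68) × (37/68) ≈ 0.0122208
slovak: (28/165) × (5/28) × (27/28) × (11/28) ≈ 0.0114796
Highest score → polish.

polish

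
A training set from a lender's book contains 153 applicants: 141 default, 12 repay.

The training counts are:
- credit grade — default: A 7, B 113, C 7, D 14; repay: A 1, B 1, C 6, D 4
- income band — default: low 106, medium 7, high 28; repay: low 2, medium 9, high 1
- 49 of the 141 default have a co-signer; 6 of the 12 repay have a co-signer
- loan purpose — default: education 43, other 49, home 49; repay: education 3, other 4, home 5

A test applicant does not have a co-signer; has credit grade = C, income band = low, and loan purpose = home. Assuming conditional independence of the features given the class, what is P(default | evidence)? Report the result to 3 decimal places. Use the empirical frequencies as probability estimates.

0.851

default: (141/153) × (7/141) × (106/141) × (92/141) × (49/141) ≈ 0.007799
repay: (12/153) × (6/12) × (2/12) × (6/12) × (5/12) ≈ 0.00136166
P(default | x) = 0.007799 / 0.00916066 ≈ 0.851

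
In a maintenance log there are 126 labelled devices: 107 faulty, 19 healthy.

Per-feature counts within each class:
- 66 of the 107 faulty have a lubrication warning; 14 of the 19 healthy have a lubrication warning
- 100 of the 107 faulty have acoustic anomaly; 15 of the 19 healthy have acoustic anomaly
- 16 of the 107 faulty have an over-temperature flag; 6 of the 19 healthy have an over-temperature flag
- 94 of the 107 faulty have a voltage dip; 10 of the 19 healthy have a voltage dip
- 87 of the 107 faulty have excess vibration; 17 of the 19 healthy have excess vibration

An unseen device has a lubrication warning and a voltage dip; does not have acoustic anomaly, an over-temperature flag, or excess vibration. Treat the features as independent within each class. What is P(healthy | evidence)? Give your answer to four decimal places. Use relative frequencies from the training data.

0.1563

faulty: (107/126) × (66/107) × (7/107) × (91/107) × (94/107) × (20/107) ≈ 0.00478559
healthy: (19/126) × (14/19) × (4/19) × (13/19) × (10/19) × (2/19) ≈ 0.000886699
P(healthy | x) = 0.000886699 / 0.005672289 ≈ 0.1563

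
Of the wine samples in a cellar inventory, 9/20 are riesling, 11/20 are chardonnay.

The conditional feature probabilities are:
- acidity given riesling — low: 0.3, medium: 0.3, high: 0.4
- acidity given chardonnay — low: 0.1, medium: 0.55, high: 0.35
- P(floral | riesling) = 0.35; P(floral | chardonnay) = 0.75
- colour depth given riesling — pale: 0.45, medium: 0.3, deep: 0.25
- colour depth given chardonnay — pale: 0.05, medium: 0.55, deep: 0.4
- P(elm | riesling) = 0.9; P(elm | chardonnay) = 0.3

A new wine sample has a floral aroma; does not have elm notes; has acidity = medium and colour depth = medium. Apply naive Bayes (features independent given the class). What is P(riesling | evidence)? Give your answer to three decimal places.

0.016

riesling: 0.45 × 0.3 × 0.35 × 0.3 × (1−0.9) = 0.0014175
chardonnay: 0.55 × 0.55 × 0.75 × 0.55 × (1−0.3) = 0.087346875
P(riesling | x) = 0.0014175 / 0.088764375 ≈ 0.016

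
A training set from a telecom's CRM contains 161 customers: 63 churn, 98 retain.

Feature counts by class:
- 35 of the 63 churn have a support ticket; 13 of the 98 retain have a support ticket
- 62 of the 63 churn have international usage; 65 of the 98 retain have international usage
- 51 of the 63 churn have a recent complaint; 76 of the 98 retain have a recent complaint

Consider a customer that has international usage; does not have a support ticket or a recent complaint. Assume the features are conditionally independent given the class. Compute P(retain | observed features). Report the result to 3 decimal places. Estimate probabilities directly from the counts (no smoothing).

churn: (63/161) × (28/63) × (62/63) × (12/63) ≈ 0.0326005
retain: (98/161) × (85/98) × (65/98) × (22/98) ≈ 0.0786098
P(retain | x) = 0.0786098 / 0.1112103 ≈ 0.707

0.707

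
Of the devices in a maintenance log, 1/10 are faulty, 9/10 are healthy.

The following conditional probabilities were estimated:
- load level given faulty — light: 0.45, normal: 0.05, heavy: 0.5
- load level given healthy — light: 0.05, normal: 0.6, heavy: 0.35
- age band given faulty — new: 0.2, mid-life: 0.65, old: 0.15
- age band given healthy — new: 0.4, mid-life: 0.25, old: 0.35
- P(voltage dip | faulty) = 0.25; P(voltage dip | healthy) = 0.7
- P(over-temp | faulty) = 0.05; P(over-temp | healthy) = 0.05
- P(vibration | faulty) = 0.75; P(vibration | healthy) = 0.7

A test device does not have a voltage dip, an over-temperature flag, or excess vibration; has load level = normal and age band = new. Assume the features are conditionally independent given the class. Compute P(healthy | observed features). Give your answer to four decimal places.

0.9904

faulty: 0.1 × 0.05 × 0.2 × (1−0.25) × (1−0.05) × (1−0.75) = 0.000178125
healthy: 0.9 × 0.6 × 0.4 × (1−0.7) × (1−0.05) × (1−0.7) = 0.018468
P(healthy | x) = 0.018468 / 0.018646125 ≈ 0.9904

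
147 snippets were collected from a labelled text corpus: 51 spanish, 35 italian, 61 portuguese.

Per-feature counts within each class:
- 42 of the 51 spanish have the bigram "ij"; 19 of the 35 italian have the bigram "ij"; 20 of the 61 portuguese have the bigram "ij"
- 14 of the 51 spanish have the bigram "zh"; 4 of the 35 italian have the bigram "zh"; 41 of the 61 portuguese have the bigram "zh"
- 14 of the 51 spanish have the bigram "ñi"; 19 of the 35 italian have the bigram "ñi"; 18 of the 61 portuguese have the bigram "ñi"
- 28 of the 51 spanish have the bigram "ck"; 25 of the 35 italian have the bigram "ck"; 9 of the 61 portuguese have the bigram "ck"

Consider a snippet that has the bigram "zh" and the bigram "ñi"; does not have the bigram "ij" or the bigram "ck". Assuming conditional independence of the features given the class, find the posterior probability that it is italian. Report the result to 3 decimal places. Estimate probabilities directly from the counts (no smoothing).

0.038

spanish: (51/147) × (9/51) × (14/51) × (14/51) × (23/51) ≈ 0.00208065
italian: (35/147) × (16/35) × (4/35) × (19/35) × (10/35) ≈ 0.00192935
portuguese: (61/147) × (41/61) × (41/61) × (18/61) × (52/61) ≈ 0.047156
P(italian | x) = 0.00192935 / 0.051166 ≈ 0.038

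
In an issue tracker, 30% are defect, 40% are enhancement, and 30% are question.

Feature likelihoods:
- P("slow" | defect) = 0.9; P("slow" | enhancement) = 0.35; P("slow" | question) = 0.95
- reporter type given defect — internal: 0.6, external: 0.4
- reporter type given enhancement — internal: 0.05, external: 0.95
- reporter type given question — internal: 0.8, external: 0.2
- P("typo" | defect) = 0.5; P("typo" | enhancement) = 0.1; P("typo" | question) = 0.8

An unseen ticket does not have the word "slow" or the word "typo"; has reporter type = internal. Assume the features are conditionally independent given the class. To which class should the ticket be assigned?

defect: 0.3 × (1−0.9) × 0.6 × (1−0.5) = 0.009
enhancement: 0.4 × (1−0.35) × 0.05 × (1−0.1) = 0.0117
question: 0.3 × (1−0.95) × 0.8 × (1−0.8) = 0.0024
Highest score → enhancement.

enhancement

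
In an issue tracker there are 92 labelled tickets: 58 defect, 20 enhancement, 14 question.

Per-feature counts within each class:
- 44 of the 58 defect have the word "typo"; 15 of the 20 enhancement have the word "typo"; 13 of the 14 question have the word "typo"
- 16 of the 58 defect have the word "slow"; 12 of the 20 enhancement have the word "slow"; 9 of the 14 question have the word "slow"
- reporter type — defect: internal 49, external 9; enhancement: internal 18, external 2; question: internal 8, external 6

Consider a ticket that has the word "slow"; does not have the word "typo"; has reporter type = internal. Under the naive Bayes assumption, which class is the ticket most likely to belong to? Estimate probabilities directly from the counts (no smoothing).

defect: (58/92) × (14/58) × (16/58) × (49/58) ≈ 0.035465
enhancement: (20/92) × (5/20) × (12/20) × (18/20) ≈ 0.0293478
question: (14/92) × (1/14) × (9/14) × (8/14) ≈ 0.0039929
Highest score → defect.

defect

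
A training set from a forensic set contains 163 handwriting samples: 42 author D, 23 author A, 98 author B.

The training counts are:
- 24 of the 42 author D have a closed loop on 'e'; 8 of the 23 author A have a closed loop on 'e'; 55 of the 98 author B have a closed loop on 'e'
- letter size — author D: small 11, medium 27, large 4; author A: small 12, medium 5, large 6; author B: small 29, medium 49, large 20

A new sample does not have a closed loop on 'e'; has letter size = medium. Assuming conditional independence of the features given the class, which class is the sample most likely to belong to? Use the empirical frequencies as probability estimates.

author B

author D: (42/163) × (18/42) × (27/42) ≈ 0.0709904
author A: (23/163) × (15/23) × (5/23) ≈ 0.0200053
author B: (98/163) × (43/98) × (49/98) ≈ 0.131902
Highest score → author B.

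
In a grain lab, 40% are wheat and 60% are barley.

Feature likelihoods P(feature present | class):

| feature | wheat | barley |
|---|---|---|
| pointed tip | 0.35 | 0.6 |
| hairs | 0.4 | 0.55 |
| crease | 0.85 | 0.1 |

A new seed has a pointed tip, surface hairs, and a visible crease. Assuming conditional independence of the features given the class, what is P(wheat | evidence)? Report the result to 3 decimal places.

wheat: 0.4 × 0.35 × 0.4 × 0.85 = 0.0476
barley: 0.6 × 0.6 × 0.55 × 0.1 = 0.0198
P(wheat | x) = 0.0476 / 0.0674 ≈ 0.706

0.706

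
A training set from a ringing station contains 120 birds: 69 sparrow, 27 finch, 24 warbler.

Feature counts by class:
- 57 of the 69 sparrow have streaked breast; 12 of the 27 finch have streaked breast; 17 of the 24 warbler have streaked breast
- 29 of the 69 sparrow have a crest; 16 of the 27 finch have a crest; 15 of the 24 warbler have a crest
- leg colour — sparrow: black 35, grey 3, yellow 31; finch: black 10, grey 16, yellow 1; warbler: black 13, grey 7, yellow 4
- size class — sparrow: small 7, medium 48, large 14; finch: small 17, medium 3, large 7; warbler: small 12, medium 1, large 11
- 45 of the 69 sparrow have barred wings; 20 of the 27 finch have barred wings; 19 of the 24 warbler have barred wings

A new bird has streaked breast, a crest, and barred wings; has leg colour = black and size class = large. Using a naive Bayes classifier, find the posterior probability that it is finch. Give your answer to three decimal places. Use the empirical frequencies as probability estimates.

0.120

sparrow: (69/120) × (57/69) × (29/69) × (35/69) × (14/69) × (45/69) ≈ 0.0134
finch: (27/120) × (12/27) × (16/27) × (10/27) × (7/27) × (20/27) ≈ 0.00421496
warbler: (24/120) × (17/24) × (15/24) × (13/24) × (11/24) × (19/24) ≈ 0.0174022
P(finch | x) = 0.00421496 / 0.03501716 ≈ 0.120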